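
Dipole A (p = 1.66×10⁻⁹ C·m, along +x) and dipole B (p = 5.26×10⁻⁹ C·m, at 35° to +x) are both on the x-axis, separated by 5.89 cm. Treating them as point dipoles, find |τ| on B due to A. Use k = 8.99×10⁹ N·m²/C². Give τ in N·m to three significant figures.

τ ≈ 4.41×10⁻⁴ N·m

The second dipole sits on the axis of the first, so the field there is axial: E₁ = 2kp₁/r³ along +x.
E₁ = 2(8.99×10⁹)(1.66×10⁻⁹)/(0.0589)³ = 1.461×10⁵ N/C.
Torque on the second dipole: τ = p₂ E₁ sinθ.
τ = (5.26×10⁻⁹)(1.461×10⁵)·sin35° = 4.407×10⁻⁴ N·m.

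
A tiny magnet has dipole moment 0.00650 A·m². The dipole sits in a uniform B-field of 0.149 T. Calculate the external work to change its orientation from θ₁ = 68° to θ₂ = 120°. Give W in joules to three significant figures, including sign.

W_ext = ΔU = −mB cosθ₂ + mB cosθ₁ = mB(cosθ₁ − cosθ₂).
W = (0.00650)(0.149)·(cos68° − cos120°) = (9.685×10⁻⁴)·(+0.8746) = 8.471×10⁻⁴ J.

W ≈ 8.47×10⁻⁴ J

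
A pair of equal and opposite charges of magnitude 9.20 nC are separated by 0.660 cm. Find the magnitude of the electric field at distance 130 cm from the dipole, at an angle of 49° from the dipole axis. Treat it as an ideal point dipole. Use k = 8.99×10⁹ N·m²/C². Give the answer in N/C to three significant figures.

E ≈ 0.376 N/C

Dipole moment p = qd = (9.20×10⁻⁹ C)(0.00660 m) = 6.072×10⁻¹¹ C·m.
At angle θ the dipole field magnitude is E = (kp/r³)·√(1 + 3cos²θ).
kp/r³ = (8.99×10⁹)(6.072×10⁻¹¹) / (1.30)³ = 0.2485 N/C.
√(1 + 3cos²49°) = √(1 + 3·0.4304) = √2.2912 ≈ 1.5137.
E ≈ 0.2485 × 1.514 = 0.3761 N/C.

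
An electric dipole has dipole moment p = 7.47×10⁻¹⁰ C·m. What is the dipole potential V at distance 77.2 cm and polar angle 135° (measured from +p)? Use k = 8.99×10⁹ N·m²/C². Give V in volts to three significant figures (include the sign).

The dipole potential is V = kp cosθ / r².
V = (8.99×10⁹)(7.47×10⁻¹⁰)·cos135° / (0.772)² = -7.968 V.

V ≈ -7.97 V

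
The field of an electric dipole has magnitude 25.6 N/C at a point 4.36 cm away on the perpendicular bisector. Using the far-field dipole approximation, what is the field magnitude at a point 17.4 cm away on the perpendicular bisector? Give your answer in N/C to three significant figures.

E ≈ 0.403 N/C

Dipole fields scale as 1/r³ in the far field; the geometry is the same at both points.
E₂ = E₁ · (r₁/r₂)³ = 25.6 · (4.36/17.4)³.
(r₁/r₂)³ = (0.2506)³ = 0.01573.
E₂ ≈ 0.4028 N/C.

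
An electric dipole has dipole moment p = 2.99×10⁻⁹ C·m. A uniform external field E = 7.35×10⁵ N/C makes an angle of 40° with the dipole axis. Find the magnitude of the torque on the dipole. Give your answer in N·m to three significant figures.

τ ≈ 0.00141 N·m

Torque on an electric dipole: τ = pE sinθ.
τ = (2.99×10⁻⁹)(7.35×10⁵)·sin40° = 0.001413 N·m.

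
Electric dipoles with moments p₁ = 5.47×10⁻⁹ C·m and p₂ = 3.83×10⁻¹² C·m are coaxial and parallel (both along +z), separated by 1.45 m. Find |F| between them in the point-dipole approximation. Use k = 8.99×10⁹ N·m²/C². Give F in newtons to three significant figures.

F ≈ 2.56×10⁻¹⁰ N

On-axis field of dipole 1 at distance r: E = 2kp₁/r³. Force on dipole 2 is F = p₂·dE/dr (gradient along axis).
dE/dr = −6kp₁/r⁴, so |F| = 6kp₁p₂/r⁴ (attractive for aligned moments).
F = 6(8.99×10⁹)(5.47×10⁻⁹)(3.83×10⁻¹²)/(1.45)⁴ = 2.556×10⁻¹⁰ N.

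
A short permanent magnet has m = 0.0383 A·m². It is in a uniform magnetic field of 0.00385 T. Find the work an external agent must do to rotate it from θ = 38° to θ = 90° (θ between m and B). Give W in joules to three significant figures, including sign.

W ≈ 1.16×10⁻⁴ J

W_ext = ΔU = −mB cosθ₂ + mB cosθ₁ = mB(cosθ₁ − cosθ₂).
W = (0.0383)(0.00385)·(cos38° − cos90°) = (1.475×10⁻⁴)·(+0.7880) = 1.162×10⁻⁴ J.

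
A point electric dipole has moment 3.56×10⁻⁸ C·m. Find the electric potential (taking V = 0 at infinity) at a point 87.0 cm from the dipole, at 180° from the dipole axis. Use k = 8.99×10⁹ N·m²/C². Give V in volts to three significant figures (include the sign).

V ≈ -423 V

The dipole potential is V = kp cosθ / r².
V = (8.99×10⁹)(3.56×10⁻⁸)·cos180° / (0.870)² = -422.8 V.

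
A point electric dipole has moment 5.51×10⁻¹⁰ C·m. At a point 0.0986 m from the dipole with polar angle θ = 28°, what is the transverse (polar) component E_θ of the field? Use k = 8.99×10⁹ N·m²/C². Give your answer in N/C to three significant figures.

For a dipole, E_θ = (kp sinθ)/r³.
kp/r³ = (8.99×10⁹)(5.51×10⁻¹⁰)/(0.0986)³ = 5168 N/C.
E_θ = 5168·sin28° = 2426 N/C.

E_θ ≈ 2430 N/C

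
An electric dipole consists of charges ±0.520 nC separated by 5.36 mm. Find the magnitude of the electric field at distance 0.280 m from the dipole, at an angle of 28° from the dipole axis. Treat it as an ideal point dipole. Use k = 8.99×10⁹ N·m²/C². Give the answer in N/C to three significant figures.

Dipole moment p = qd = (5.20×10⁻¹⁰ C)(0.00536 m) = 2.787×10⁻¹² C·m.
At angle θ the dipole field magnitude is E = (kp/r³)·√(1 + 3cos²θ).
kp/r³ = (8.99×10⁹)(2.787×10⁻¹²) / (0.280)³ = 1.141 N/C.
√(1 + 3cos²28°) = √(1 + 3·0.7796) = √3.3388 ≈ 1.8272.
E ≈ 1.141 × 1.827 = 2.086 N/C.

E ≈ 2.09 N/C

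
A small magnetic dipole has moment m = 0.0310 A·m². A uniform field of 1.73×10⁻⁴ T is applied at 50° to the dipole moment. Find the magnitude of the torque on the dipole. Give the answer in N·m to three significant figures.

τ ≈ 4.11×10⁻⁶ N·m

Torque on a magnetic dipole: τ = mB sinθ.
τ = (0.0310)(1.73×10⁻⁴)·sin50° = 4.108×10⁻⁶ N·m.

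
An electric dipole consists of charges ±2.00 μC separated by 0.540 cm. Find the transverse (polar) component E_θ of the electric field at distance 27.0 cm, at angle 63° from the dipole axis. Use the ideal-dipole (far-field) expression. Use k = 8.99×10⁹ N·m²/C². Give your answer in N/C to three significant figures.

E_θ ≈ 4400 N/C

Dipole moment p = qd = (2.00×10⁻⁶ C)(0.00540 m) = 1.08×10⁻⁸ C·m.
For a dipole, E_θ = (kp sinθ)/r³.
kp/r³ = (8.99×10⁹)(1.08×10⁻⁸)/(0.270)³ = 4933 N/C.
E_θ = 4933·sin63° = 4395 N/C.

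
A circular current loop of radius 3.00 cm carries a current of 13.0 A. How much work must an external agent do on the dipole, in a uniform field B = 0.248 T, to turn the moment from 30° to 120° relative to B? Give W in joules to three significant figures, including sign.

Magnetic moment m = IA = Iπa² = (13.0)·π·(0.0300)² = 0.03676 A·m².
W_ext = ΔU = −mB cosθ₂ + mB cosθ₁ = mB(cosθ₁ − cosθ₂).
W = (0.03676)(0.248)·(cos30° − cos120°) = (0.009116)·(+1.3660) = 0.01245 J.

W ≈ 0.0125 J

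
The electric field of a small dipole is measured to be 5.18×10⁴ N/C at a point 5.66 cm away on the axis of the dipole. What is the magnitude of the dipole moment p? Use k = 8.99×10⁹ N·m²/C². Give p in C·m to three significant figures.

p ≈ 5.22×10⁻¹⁰ C·m

On axis E = 2kp/r³, so p = Er³/(2k).
p = (5.18×10⁴)·(0.0566)³ / (2·8.99×10⁹) = 5.224×10⁻¹⁰ C·m.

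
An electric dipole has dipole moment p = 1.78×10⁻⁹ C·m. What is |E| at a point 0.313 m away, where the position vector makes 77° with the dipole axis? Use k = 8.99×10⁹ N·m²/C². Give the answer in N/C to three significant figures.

At angle θ the dipole field magnitude is E = (kp/r³)·√(1 + 3cos²θ).
kp/r³ = (8.99×10⁹)(1.78×10⁻⁹) / (0.313)³ = 521.9 N/C.
√(1 + 3cos²77°) = √(1 + 3·0.0506) = √1.1518 ≈ 1.0732.
E ≈ 521.9 × 1.073 = 560.1 N/C.

E ≈ 560 N/C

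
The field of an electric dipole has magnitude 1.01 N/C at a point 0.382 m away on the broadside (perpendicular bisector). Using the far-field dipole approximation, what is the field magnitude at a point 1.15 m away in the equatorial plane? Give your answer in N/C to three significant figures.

E ≈ 0.0370 N/C

Dipole fields scale as 1/r³ in the far field; the geometry is the same at both points.
E₂ = E₁ · (r₁/r₂)³ = 1.01 · (0.382/1.15)³.
(r₁/r₂)³ = (0.3322)³ = 0.03665.
E₂ ≈ 0.03702 N/C.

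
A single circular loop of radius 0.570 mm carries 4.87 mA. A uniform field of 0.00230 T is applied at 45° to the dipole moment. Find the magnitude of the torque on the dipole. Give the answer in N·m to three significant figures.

τ ≈ 8.08×10⁻¹² N·m

Magnetic moment m = IA = Iπa² = (0.00487)·π·(5.70×10⁻⁴)² = 4.971×10⁻⁹ A·m².
Torque on a magnetic dipole: τ = mB sinθ.
τ = (4.971×10⁻⁹)(0.00230)·sin45° = 8.085×10⁻¹² N·m.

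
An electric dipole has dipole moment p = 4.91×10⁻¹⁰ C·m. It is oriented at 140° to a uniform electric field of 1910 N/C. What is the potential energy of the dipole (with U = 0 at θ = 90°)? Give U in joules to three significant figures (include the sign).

U ≈ 7.18×10⁻⁷ J

U = −p·E = −pE cosθ.
U = −(4.91×10⁻¹⁰)(1910)·cos140° = 7.184×10⁻⁷ J.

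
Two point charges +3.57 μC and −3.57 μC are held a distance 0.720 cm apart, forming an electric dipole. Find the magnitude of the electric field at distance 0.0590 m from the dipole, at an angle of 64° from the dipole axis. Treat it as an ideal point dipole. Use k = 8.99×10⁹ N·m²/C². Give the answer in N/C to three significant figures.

Dipole moment p = qd = (3.57×10⁻⁶ C)(0.00720 m) = 2.57×10⁻⁸ C·m.
At angle θ the dipole field magnitude is E = (kp/r³)·√(1 + 3cos²θ).
kp/r³ = (8.99×10⁹)(2.57×10⁻⁸) / (0.0590)³ = 1.125×10⁶ N/C.
√(1 + 3cos²64°) = √(1 + 3·0.1922) = √1.5765 ≈ 1.2556.
E ≈ 1.125×10⁶ × 1.256 = 1.412×10⁶ N/C.

E ≈ 1.41×10⁶ N/C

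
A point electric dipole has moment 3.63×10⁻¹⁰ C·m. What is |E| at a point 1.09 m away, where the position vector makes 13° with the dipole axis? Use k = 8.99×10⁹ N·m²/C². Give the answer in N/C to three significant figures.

At angle θ the dipole field magnitude is E = (kp/r³)·√(1 + 3cos²θ).
kp/r³ = (8.99×10⁹)(3.63×10⁻¹⁰) / (1.09)³ = 2.520 N/C.
√(1 + 3cos²13°) = √(1 + 3·0.9494) = √3.8482 ≈ 1.9617.
E ≈ 2.520 × 1.962 = 4.943 N/C.

E ≈ 4.94 N/C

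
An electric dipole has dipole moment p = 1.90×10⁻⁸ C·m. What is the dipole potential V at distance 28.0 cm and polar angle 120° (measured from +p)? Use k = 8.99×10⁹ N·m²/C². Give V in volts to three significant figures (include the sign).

The dipole potential is V = kp cosθ / r².
V = (8.99×10⁹)(1.90×10⁻⁸)·cos120° / (0.280)² = -1089 V.

V ≈ -1090 V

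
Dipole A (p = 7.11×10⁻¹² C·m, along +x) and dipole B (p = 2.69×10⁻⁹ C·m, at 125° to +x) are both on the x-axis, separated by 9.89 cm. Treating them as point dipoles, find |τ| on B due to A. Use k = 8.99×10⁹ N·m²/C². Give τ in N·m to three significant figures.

The second dipole sits on the axis of the first, so the field there is axial: E₁ = 2kp₁/r³ along +x.
E₁ = 2(8.99×10⁹)(7.11×10⁻¹²)/(0.0989)³ = 132.2 N/C.
Torque on the second dipole: τ = p₂ E₁ sinθ.
τ = (2.69×10⁻⁹)(132.2)·sin125° = 2.912×10⁻⁷ N·m.

τ ≈ 2.91×10⁻⁷ N·m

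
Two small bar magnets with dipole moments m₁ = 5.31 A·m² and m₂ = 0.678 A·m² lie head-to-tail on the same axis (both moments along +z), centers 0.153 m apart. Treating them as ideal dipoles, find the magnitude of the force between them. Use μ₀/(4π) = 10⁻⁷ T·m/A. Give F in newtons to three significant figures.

F ≈ 0.00394 N

On-axis B of dipole 1: B = (μ₀/4π)·2m₁/r³. Force on dipole 2: F = m₂·dB/dr.
dB/dr = −(μ₀/4π)·6m₁/r⁴, so |F| = (μ₀/4π)·6m₁m₂/r⁴.
F = 6(10⁻⁷)(5.31)(0.678)/(0.153)⁴ = 0.003942 N.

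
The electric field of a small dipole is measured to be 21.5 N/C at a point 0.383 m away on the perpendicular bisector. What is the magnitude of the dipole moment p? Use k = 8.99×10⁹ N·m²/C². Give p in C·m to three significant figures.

p ≈ 1.34×10⁻¹⁰ C·m

In the equatorial plane E = kp/r³, so p = Er³/(k).
p = (21.5)·(0.383)³ / (8.99×10⁹) = 1.344×10⁻¹⁰ C·m.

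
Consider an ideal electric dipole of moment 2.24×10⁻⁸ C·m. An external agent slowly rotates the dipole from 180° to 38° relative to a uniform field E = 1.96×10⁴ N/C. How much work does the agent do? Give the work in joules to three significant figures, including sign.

W_ext = ΔU = U(θ₂) − U(θ₁) = −pE cosθ₂ − (−pE cosθ₁) = pE(cosθ₁ − cosθ₂).
W = (2.24×10⁻⁸)(1.96×10⁴)·(cos180° − cos38°) = (4.390×10⁻⁴)·(-1.7880) = -7.850×10⁻⁴ J.

W ≈ -7.85×10⁻⁴ J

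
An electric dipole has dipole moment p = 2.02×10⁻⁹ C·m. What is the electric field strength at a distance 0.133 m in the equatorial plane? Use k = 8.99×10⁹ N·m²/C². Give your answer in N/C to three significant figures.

E ≈ 7720 N/C

On the perpendicular bisector E = kp/r³ (half the axial value at the same distance).
E = (8.99×10⁹)(2.02×10⁻⁹) / (0.133)³ = 7719 N/C.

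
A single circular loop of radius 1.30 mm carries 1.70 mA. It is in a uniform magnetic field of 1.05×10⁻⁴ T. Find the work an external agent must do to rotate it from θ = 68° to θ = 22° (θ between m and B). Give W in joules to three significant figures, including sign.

Magnetic moment m = IA = Iπa² = (0.00170)·π·(0.00130)² = 9.026×10⁻⁹ A·m².
W_ext = ΔU = −mB cosθ₂ + mB cosθ₁ = mB(cosθ₁ − cosθ₂).
W = (9.026×10⁻⁹)(1.05×10⁻⁴)·(cos68° − cos22°) = (9.477×10⁻¹³)·(-0.5526) = -5.237×10⁻¹³ J.

W ≈ -5.24×10⁻¹³ J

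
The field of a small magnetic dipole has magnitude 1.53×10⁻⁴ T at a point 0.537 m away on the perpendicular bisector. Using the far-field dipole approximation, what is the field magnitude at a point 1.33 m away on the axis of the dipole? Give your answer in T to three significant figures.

B ≈ 2.01×10⁻⁵ T

Dipole fields scale as 1/r³ in the far field.
The axial field is twice the equatorial field at the same r, so the geometry factor is 2/1.
B₂ = B₁ · (2/1) · (r₁/r₂)³ = 1.53×10⁻⁴ · 2 · (0.537/1.33)³.
(r₁/r₂)³ = (0.4038)³ = 0.06582.
B₂ ≈ 2.014×10⁻⁵ T.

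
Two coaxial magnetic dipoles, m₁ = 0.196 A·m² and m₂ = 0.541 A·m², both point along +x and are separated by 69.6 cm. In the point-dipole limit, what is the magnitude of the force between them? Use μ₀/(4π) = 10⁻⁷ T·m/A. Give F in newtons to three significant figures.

On-axis B of dipole 1: B = (μ₀/4π)·2m₁/r³. Force on dipole 2: F = m₂·dB/dr.
dB/dr = −(μ₀/4π)·6m₁/r⁴, so |F| = (μ₀/4π)·6m₁m₂/r⁴.
F = 6(10⁻⁷)(0.196)(0.541)/(0.696)⁴ = 2.711×10⁻⁷ N.

F ≈ 2.71×10⁻⁷ N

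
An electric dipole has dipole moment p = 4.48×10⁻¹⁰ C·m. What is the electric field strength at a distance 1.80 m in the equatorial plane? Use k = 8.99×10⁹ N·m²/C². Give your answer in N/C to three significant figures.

In the equatorial plane E = kp/r³.
E = (8.99×10⁹)(4.48×10⁻¹⁰) / (1.80)³ = 0.6906 N/C.

E ≈ 0.691 N/C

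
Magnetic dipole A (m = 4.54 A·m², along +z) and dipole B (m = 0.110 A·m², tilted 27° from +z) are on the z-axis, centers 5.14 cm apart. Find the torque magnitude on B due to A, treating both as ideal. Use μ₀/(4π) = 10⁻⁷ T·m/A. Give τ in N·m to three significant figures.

τ ≈ 3.34×10⁻⁴ N·m

Dipole B is on the axis of dipole A, so B₁ there is axial: B₁ = (μ₀/4π)·2m₁/r³ along +z.
B₁ = 2(10⁻⁷)(4.54)/(0.0514)³ = 0.006686 T.
τ = m₂ B₁ sinθ.
τ = (0.110)(0.006686)·sin27° = 3.339×10⁻⁴ N·m.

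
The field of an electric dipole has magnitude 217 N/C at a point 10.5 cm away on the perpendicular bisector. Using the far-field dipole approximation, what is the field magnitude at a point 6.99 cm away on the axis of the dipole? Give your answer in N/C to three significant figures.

E ≈ 1470 N/C

Dipole fields scale as 1/r³ in the far field.
The axial field is twice the equatorial field at the same r, so the geometry factor is 2/1.
E₂ = E₁ · (2/1) · (r₁/r₂)³ = 217 · 2 · (10.5/6.99)³.
(r₁/r₂)³ = (1.502)³ = 3.39.
E₂ ≈ 1471 N/C.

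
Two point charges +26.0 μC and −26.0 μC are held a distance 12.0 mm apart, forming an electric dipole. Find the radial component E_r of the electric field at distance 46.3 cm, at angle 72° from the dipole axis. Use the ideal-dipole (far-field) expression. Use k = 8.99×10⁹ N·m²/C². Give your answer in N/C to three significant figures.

Dipole moment p = qd = (2.60×10⁻⁵ C)(0.0120 m) = 3.12×10⁻⁷ C·m.
For a dipole, E_r = (2kp cosθ)/r³.
kp/r³ = (8.99×10⁹)(3.12×10⁻⁷)/(0.463)³ = 2.826×10⁴ N/C.
E_r = 2·2.826×10⁴·cos72° = 1.747×10⁴ N/C.

E_r ≈ 1.75×10⁴ N/C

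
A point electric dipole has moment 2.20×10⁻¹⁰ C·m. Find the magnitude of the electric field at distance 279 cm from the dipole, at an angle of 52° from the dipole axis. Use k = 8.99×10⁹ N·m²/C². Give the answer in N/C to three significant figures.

At angle θ the dipole field magnitude is E = (kp/r³)·√(1 + 3cos²θ).
kp/r³ = (8.99×10⁹)(2.20×10⁻¹⁰) / (2.79)³ = 0.09107 N/C.
√(1 + 3cos²52°) = √(1 + 3·0.3790) = √2.1371 ≈ 1.4619.
E ≈ 0.09107 × 1.462 = 0.1331 N/C.

E ≈ 0.133 N/C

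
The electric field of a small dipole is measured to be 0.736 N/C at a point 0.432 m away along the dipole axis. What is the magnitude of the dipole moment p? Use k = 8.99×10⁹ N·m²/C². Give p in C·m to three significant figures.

On axis E = 2kp/r³, so p = Er³/(2k).
p = (0.736)·(0.432)³ / (2·8.99×10⁹) = 3.300×10⁻¹² C·m.

p ≈ 3.30×10⁻¹² C·m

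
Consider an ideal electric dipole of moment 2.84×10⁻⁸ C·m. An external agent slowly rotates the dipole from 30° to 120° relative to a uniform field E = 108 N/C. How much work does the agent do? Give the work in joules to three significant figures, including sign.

W_ext = ΔU = U(θ₂) − U(θ₁) = −pE cosθ₂ − (−pE cosθ₁) = pE(cosθ₁ − cosθ₂).
W = (2.84×10⁻⁸)(108)·(cos30° − cos120°) = (3.067×10⁻⁶)·(+1.3660) = 4.190×10⁻⁶ J.

W ≈ 4.19×10⁻⁶ J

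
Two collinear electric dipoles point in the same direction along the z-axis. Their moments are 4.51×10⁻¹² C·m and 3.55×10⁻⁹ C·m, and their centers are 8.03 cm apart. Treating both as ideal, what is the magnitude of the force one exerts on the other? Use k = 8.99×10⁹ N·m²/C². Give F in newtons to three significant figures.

On-axis field of dipole 1 at distance r: E = 2kp₁/r³. Force on dipole 2 is F = p₂·dE/dr (gradient along axis).
dE/dr = −6kp₁/r⁴, so |F| = 6kp₁p₂/r⁴ (attractive for aligned moments).
F = 6(8.99×10⁹)(4.51×10⁻¹²)(3.55×10⁻⁹)/(0.0803)⁴ = 2.077×10⁻⁵ N.

F ≈ 2.08×10⁻⁵ N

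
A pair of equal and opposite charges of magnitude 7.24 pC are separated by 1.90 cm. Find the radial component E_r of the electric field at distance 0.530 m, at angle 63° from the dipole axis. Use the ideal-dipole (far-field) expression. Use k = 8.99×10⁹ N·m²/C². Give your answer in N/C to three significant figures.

E_r ≈ 0.00754 N/C

Dipole moment p = qd = (7.24×10⁻¹² C)(0.0190 m) = 1.376×10⁻¹³ C·m.
For a dipole, E_r = (2kp cosθ)/r³.
kp/r³ = (8.99×10⁹)(1.376×10⁻¹³)/(0.530)³ = 0.008309 N/C.
E_r = 2·0.008309·cos63° = 0.007544 N/C.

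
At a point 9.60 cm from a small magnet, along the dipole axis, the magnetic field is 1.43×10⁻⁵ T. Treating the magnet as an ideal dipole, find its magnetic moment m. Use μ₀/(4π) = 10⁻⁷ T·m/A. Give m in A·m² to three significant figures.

On axis B = (μ₀/4π)·2m/r³, so m = Br³·4π/(μ₀·2).
m = (1.43×10⁻⁵)·(0.0960)³ / (2·10⁻⁷) = 0.06326 A·m².

m ≈ 0.0633 A·m²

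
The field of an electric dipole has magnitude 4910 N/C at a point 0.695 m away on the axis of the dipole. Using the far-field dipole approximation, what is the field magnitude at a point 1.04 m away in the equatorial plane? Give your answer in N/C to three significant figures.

Dipole fields scale as 1/r³ in the far field.
The axial field is twice the equatorial field at the same r, so the geometry factor is 1/2.
E₂ = E₁ · (1/2) · (r₁/r₂)³ = 4910 · 0.5 · (0.695/1.04)³.
(r₁/r₂)³ = (0.6683)³ = 0.2984.
E₂ ≈ 732.7 N/C.

E ≈ 733 N/C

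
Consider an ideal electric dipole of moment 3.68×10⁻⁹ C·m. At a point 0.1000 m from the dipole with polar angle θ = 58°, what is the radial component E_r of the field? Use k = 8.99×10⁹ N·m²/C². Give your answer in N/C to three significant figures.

For a dipole, E_r = (2kp cosθ)/r³.
kp/r³ = (8.99×10⁹)(3.68×10⁻⁹)/(0.100)³ = 3.308×10⁴ N/C.
E_r = 2·3.308×10⁴·cos58° = 3.506×10⁴ N/C.

E_r ≈ 3.51×10⁴ N/C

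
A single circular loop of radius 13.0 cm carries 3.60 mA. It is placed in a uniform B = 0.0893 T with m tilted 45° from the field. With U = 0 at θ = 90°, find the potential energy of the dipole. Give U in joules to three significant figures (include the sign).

U ≈ -1.21×10⁻⁵ J

Magnetic moment m = IA = Iπa² = (0.00360)·π·(0.130)² = 1.911×10⁻⁴ A·m².
U = −m·B = −mB cosθ.
U = −(1.911×10⁻⁴)(0.0893)·cos45° = -1.207×10⁻⁵ J.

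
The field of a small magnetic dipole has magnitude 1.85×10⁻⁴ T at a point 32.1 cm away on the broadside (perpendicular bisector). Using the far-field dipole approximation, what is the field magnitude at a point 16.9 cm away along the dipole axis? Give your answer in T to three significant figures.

Dipole fields scale as 1/r³ in the far field.
The axial field is twice the equatorial field at the same r, so the geometry factor is 2/1.
B₂ = B₁ · (2/1) · (r₁/r₂)³ = 1.85×10⁻⁴ · 2 · (32.1/16.9)³.
(r₁/r₂)³ = (1.899)³ = 6.853.
B₂ ≈ 0.002535 T.

B ≈ 0.00254 T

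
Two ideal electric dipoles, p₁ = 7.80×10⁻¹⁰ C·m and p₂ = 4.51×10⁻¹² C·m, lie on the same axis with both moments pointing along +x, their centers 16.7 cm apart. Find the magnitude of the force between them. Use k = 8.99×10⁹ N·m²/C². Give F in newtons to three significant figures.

F ≈ 2.44×10⁻⁷ N

On-axis field of dipole 1 at distance r: E = 2kp₁/r³. Force on dipole 2 is F = p₂·dE/dr (gradient along axis).
dE/dr = −6kp₁/r⁴, so |F| = 6kp₁p₂/r⁴ (attractive for aligned moments).
F = 6(8.99×10⁹)(7.80×10⁻¹⁰)(4.51×10⁻¹²)/(0.167)⁴ = 2.440×10⁻⁷ N.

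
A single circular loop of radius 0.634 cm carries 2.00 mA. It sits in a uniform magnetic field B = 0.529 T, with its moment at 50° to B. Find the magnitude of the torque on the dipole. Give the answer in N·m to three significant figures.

τ ≈ 1.02×10⁻⁷ N·m

Magnetic moment m = IA = Iπa² = (0.00200)·π·(0.00634)² = 2.526×10⁻⁷ A·m².
Torque on a magnetic dipole: τ = mB sinθ.
τ = (2.526×10⁻⁷)(0.529)·sin50° = 1.024×10⁻⁷ N·m.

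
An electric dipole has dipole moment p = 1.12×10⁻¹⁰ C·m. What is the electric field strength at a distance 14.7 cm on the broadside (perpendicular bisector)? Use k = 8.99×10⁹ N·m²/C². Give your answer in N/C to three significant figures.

E ≈ 317 N/C

In the equatorial plane E = kp/r³.
E = (8.99×10⁹)(1.12×10⁻¹⁰) / (0.147)³ = 317.0 N/C.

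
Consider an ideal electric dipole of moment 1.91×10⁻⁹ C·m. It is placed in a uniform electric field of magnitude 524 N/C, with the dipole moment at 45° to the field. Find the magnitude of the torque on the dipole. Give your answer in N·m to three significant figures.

τ ≈ 7.08×10⁻⁷ N·m

Torque on an electric dipole: τ = pE sinθ.
τ = (1.91×10⁻⁹)(524)·sin45° = 7.077×10⁻⁷ N·m.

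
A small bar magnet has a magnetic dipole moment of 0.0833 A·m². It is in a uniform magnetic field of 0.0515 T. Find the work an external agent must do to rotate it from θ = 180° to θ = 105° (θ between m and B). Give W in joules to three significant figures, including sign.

W_ext = ΔU = −mB cosθ₂ + mB cosθ₁ = mB(cosθ₁ − cosθ₂).
W = (0.0833)(0.0515)·(cos180° − cos105°) = (0.004290)·(-0.7412) = -0.003180 J.

W ≈ -0.00318 J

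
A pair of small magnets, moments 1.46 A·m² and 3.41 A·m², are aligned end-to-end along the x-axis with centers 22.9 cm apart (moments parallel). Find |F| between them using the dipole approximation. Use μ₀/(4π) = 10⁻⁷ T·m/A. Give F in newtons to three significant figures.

On-axis B of dipole 1: B = (μ₀/4π)·2m₁/r³. Force on dipole 2: F = m₂·dB/dr.
dB/dr = −(μ₀/4π)·6m₁/r⁴, so |F| = (μ₀/4π)·6m₁m₂/r⁴.
F = 6(10⁻⁷)(1.46)(3.41)/(0.229)⁴ = 0.001086 N.

F ≈ 0.00109 N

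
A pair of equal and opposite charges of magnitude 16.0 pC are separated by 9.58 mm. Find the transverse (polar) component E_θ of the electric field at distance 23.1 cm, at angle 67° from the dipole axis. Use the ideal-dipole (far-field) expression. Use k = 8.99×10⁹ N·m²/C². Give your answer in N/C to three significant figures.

Dipole moment p = qd = (1.60×10⁻¹¹ C)(0.00958 m) = 1.533×10⁻¹³ C·m.
For a dipole, E_θ = (kp sinθ)/r³.
kp/r³ = (8.99×10⁹)(1.533×10⁻¹³)/(0.231)³ = 0.1118 N/C.
E_θ = 0.1118·sin67° = 0.1029 N/C.

E_θ ≈ 0.103 N/C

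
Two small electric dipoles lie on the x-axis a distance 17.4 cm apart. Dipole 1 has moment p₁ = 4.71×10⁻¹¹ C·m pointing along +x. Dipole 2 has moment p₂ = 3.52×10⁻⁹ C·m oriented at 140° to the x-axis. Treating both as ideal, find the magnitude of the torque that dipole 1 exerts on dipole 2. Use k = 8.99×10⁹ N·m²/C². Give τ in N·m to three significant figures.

τ ≈ 3.64×10⁻⁷ N·m

The second dipole sits on the axis of the first, so the field there is axial: E₁ = 2kp₁/r³ along +x.
E₁ = 2(8.99×10⁹)(4.71×10⁻¹¹)/(0.174)³ = 160.8 N/C.
Torque on the second dipole: τ = p₂ E₁ sinθ.
τ = (3.52×10⁻⁹)(160.8)·sin140° = 3.637×10⁻⁷ N·m.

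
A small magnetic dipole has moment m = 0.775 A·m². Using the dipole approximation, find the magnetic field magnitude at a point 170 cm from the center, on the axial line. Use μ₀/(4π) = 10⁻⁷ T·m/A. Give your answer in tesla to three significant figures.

On axis B = (μ₀/4π)·2m/r³.
B = 2·(10⁻⁷)·(0.775) / (1.70)³ = 3.155×10⁻⁸ T.

B ≈ 3.15×10⁻⁸ T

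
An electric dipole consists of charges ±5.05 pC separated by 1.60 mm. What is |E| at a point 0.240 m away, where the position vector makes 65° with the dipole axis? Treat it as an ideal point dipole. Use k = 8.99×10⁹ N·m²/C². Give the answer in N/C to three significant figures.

Dipole moment p = qd = (5.05×10⁻¹² C)(0.00160 m) = 8.08×10⁻¹⁵ C·m.
At angle θ the dipole field magnitude is E = (kp/r³)·√(1 + 3cos²θ).
kp/r³ = (8.99×10⁹)(8.08×10⁻¹⁵) / (0.240)³ = 0.005255 N/C.
√(1 + 3cos²65°) = √(1 + 3·0.1786) = √1.5358 ≈ 1.2393.
E ≈ 0.005255 × 1.239 = 0.006512 N/C.

E ≈ 0.00651 N/C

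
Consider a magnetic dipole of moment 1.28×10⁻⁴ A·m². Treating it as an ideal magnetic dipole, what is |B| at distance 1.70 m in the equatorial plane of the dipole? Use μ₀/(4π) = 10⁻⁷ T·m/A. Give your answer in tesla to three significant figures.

B ≈ 2.61×10⁻¹² T

In the equatorial plane B = (μ₀/4π)·m/r³ (half the axial value).
B = (10⁻⁷)·(1.28×10⁻⁴) / (1.70)³ = 2.605×10⁻¹² T.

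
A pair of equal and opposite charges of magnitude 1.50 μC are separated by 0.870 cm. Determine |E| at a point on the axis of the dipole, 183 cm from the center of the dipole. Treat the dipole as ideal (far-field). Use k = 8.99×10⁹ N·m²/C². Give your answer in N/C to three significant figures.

Dipole moment p = qd = (1.50×10⁻⁶ C)(0.00870 m) = 1.305×10⁻⁸ C·m.
On the dipole axis E = 2kp/r³.
E = 2·(8.99×10⁹)(1.305×10⁻⁸) / (1.83)³ = 38.29 N/C.

E ≈ 38.3 N/C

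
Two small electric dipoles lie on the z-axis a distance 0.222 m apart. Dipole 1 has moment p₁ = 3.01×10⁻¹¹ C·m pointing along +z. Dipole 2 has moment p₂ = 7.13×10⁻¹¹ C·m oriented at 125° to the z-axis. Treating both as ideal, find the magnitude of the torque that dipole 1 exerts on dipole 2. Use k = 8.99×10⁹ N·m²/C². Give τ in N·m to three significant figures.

τ ≈ 2.89×10⁻⁹ N·m

The second dipole sits on the axis of the first, so the field there is axial: E₁ = 2kp₁/r³ along +z.
E₁ = 2(8.99×10⁹)(3.01×10⁻¹¹)/(0.222)³ = 49.46 N/C.
Torque on the second dipole: τ = p₂ E₁ sinθ.
τ = (7.13×10⁻¹¹)(49.46)·sin125° = 2.889×10⁻⁹ N·m.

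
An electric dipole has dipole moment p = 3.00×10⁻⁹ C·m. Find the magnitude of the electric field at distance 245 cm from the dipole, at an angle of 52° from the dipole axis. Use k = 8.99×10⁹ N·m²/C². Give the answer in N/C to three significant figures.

At angle θ the dipole field magnitude is E = (kp/r³)·√(1 + 3cos²θ).
kp/r³ = (8.99×10⁹)(3.00×10⁻⁹) / (2.45)³ = 1.834 N/C.
√(1 + 3cos²52°) = √(1 + 3·0.3790) = √2.1371 ≈ 1.4619.
E ≈ 1.834 × 1.462 = 2.681 N/C.

E ≈ 2.68 N/C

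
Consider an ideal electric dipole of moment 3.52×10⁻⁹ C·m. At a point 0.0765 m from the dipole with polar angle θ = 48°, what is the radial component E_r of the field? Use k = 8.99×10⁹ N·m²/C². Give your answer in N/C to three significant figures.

For a dipole, E_r = (2kp cosθ)/r³.
kp/r³ = (8.99×10⁹)(3.52×10⁻⁹)/(0.0765)³ = 7.068×10⁴ N/C.
E_r = 2·7.068×10⁴·cos48° = 9.459×10⁴ N/C.

E_r ≈ 9.46×10⁴ N/C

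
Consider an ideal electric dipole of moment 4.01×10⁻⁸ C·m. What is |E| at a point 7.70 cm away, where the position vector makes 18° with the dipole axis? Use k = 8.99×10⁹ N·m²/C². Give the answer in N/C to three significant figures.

E ≈ 1.52×10⁶ N/C

At angle θ the dipole field magnitude is E = (kp/r³)·√(1 + 3cos²θ).
kp/r³ = (8.99×10⁹)(4.01×10⁻⁸) / (0.0770)³ = 7.896×10⁵ N/C.
√(1 + 3cos²18°) = √(1 + 3·0.9045) = √3.7135 ≈ 1.9271.
E ≈ 7.896×10⁵ × 1.927 = 1.522×10⁶ N/C.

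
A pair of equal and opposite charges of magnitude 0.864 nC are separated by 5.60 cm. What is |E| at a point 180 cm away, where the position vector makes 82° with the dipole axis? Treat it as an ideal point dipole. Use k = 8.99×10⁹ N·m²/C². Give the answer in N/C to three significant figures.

E ≈ 0.0767 N/C

Dipole moment p = qd = (8.64×10⁻¹⁰ C)(0.0560 m) = 4.838×10⁻¹¹ C·m.
At angle θ the dipole field magnitude is E = (kp/r³)·√(1 + 3cos²θ).
kp/r³ = (8.99×10⁹)(4.838×10⁻¹¹) / (1.80)³ = 0.07458 N/C.
√(1 + 3cos²82°) = √(1 + 3·0.0194) = √1.0581 ≈ 1.0286.
E ≈ 0.07458 × 1.029 = 0.07671 N/C.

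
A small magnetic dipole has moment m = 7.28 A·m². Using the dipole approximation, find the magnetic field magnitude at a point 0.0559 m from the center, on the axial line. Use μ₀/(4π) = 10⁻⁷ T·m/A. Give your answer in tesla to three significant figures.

B ≈ 0.00834 T

On axis B = (μ₀/4π)·2m/r³.
B = 2·(10⁻⁷)·(7.28) / (0.0559)³ = 0.008335 T.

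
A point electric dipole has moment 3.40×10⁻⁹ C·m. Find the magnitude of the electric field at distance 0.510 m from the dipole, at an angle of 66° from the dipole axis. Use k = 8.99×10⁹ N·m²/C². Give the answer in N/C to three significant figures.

At angle θ the dipole field magnitude is E = (kp/r³)·√(1 + 3cos²θ).
kp/r³ = (8.99×10⁹)(3.40×10⁻⁹) / (0.510)³ = 230.4 N/C.
√(1 + 3cos²66°) = √(1 + 3·0.1654) = √1.4963 ≈ 1.2232.
E ≈ 230.4 × 1.223 = 281.9 N/C.

E ≈ 282 N/C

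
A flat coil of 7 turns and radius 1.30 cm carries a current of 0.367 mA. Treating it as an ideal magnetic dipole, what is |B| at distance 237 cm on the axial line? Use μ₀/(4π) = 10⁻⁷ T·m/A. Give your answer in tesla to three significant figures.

m = NIA = NIπa² = 7·(3.67×10⁻⁴)·π·(0.0130)² = 1.364×10⁻⁶ A·m².
On axis B = (μ₀/4π)·2m/r³.
B = 2·(10⁻⁷)·(1.364×10⁻⁶) / (2.37)³ = 2.049×10⁻¹⁴ T.

B ≈ 2.05×10⁻¹⁴ T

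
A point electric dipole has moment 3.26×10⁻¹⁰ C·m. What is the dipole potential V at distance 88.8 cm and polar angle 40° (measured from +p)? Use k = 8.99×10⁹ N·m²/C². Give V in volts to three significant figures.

The dipole potential is V = kp cosθ / r².
V = (8.99×10⁹)(3.26×10⁻¹⁰)·cos40° / (0.888)² = 2.847 V.

V ≈ 2.85 V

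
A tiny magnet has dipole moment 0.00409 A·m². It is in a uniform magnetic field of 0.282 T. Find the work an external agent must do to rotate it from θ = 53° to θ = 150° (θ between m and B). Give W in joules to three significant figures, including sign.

W_ext = ΔU = −mB cosθ₂ + mB cosθ₁ = mB(cosθ₁ − cosθ₂).
W = (0.00409)(0.282)·(cos53° − cos150°) = (0.001153)·(+1.4678) = 0.001693 J.

W ≈ 0.00169 J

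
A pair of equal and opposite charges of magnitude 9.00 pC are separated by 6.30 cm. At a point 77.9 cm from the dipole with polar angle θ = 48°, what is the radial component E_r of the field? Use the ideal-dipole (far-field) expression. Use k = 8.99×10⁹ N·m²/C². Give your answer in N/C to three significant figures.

E_r ≈ 0.0144 N/C

Dipole moment p = qd = (9.00×10⁻¹² C)(0.0630 m) = 5.67×10⁻¹³ C·m.
For a dipole, E_r = (2kp cosθ)/r³.
kp/r³ = (8.99×10⁹)(5.67×10⁻¹³)/(0.779)³ = 0.01078 N/C.
E_r = 2·0.01078·cos48° = 0.01443 N/C.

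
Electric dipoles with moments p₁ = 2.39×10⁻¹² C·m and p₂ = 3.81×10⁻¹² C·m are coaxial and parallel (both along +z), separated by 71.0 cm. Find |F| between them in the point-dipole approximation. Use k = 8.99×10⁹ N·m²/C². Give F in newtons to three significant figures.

On-axis field of dipole 1 at distance r: E = 2kp₁/r³. Force on dipole 2 is F = p₂·dE/dr (gradient along axis).
dE/dr = −6kp₁/r⁴, so |F| = 6kp₁p₂/r⁴ (attractive for aligned moments).
F = 6(8.99×10⁹)(2.39×10⁻¹²)(3.81×10⁻¹²)/(0.710)⁴ = 1.933×10⁻¹² N.

F ≈ 1.93×10⁻¹² N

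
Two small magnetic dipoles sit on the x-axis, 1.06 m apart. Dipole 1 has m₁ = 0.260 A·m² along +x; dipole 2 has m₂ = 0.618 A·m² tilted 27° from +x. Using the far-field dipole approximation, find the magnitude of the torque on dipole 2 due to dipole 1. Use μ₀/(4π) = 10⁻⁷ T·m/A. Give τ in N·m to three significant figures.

Dipole B is on the axis of dipole A, so B₁ there is axial: B₁ = (μ₀/4π)·2m₁/r³ along +x.
B₁ = 2(10⁻⁷)(0.260)/(1.06)³ = 4.366×10⁻⁸ T.
τ = m₂ B₁ sinθ.
τ = (0.618)(4.366×10⁻⁸)·sin27° = 1.225×10⁻⁸ N·m.

τ ≈ 1.22×10⁻⁸ N·m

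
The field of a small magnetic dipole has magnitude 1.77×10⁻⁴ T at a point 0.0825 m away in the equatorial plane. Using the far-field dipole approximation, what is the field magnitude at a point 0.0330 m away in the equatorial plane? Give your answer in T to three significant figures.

Dipole fields scale as 1/r³ in the far field; the geometry is the same at both points.
B₂ = B₁ · (r₁/r₂)³ = 1.77×10⁻⁴ · (0.0825/0.0330)³.
(r₁/r₂)³ = (2.5)³ = 15.62.
B₂ ≈ 0.002766 T.

B ≈ 0.00277 T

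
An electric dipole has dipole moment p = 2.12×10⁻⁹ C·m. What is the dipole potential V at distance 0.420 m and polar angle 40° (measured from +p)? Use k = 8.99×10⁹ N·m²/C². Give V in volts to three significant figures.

V ≈ 82.8 V

The dipole potential is V = kp cosθ / r².
V = (8.99×10⁹)(2.12×10⁻⁹)·cos40° / (0.420)² = 82.77 V.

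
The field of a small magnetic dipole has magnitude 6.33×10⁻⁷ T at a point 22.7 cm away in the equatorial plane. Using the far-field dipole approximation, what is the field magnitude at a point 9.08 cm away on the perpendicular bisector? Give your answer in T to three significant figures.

Dipole fields scale as 1/r³ in the far field; the geometry is the same at both points.
B₂ = B₁ · (r₁/r₂)³ = 6.33×10⁻⁷ · (22.7/9.08)³.
(r₁/r₂)³ = (2.5)³ = 15.62.
B₂ ≈ 9.891×10⁻⁶ T.

B ≈ 9.89×10⁻⁶ T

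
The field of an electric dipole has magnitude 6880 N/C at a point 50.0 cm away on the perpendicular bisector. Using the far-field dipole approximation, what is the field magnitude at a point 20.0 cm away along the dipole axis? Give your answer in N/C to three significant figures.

E ≈ 2.15×10⁵ N/C

Dipole fields scale as 1/r³ in the far field.
The axial field is twice the equatorial field at the same r, so the geometry factor is 2/1.
E₂ = E₁ · (2/1) · (r₁/r₂)³ = 6880 · 2 · (50.0/20.0)³.
(r₁/r₂)³ = (2.5)³ = 15.62.
E₂ ≈ 2.150×10⁵ N/C.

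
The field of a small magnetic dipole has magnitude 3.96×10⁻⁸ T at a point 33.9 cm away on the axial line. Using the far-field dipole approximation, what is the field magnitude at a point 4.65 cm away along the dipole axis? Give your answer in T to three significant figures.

B ≈ 1.53×10⁻⁵ T

Dipole fields scale as 1/r³ in the far field; the geometry is the same at both points.
B₂ = B₁ · (r₁/r₂)³ = 3.96×10⁻⁸ · (33.9/4.65)³.
(r₁/r₂)³ = (7.29)³ = 387.5.
B₂ ≈ 1.534×10⁻⁵ T.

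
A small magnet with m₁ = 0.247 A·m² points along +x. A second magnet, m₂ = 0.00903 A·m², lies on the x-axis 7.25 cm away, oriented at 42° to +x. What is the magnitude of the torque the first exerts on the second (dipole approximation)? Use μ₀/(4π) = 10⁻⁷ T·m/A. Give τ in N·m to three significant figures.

Dipole B is on the axis of dipole A, so B₁ there is axial: B₁ = (μ₀/4π)·2m₁/r³ along +x.
B₁ = 2(10⁻⁷)(0.247)/(0.0725)³ = 1.296×10⁻⁴ T.
τ = m₂ B₁ sinθ.
τ = (0.00903)(1.296×10⁻⁴)·sin42° = 7.833×10⁻⁷ N·m.

τ ≈ 7.83×10⁻⁷ N·m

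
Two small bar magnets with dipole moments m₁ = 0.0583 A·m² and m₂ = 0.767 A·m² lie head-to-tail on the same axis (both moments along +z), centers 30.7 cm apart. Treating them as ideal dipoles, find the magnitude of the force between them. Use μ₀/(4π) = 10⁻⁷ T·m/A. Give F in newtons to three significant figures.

F ≈ 3.02×10⁻⁶ N

On-axis B of dipole 1: B = (μ₀/4π)·2m₁/r³. Force on dipole 2: F = m₂·dB/dr.
dB/dr = −(μ₀/4π)·6m₁/r⁴, so |F| = (μ₀/4π)·6m₁m₂/r⁴.
F = 6(10⁻⁷)(0.0583)(0.767)/(0.307)⁴ = 3.020×10⁻⁶ N.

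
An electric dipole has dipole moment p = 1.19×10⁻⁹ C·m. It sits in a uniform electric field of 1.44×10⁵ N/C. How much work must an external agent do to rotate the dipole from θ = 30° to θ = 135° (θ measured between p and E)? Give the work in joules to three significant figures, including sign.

W_ext = ΔU = U(θ₂) − U(θ₁) = −pE cosθ₂ − (−pE cosθ₁) = pE(cosθ₁ − cosθ₂).
W = (1.19×10⁻⁹)(1.44×10⁵)·(cos30° − cos135°) = (1.714×10⁻⁴)·(+1.5731) = 2.696×10⁻⁴ J.

W ≈ 2.70×10⁻⁴ J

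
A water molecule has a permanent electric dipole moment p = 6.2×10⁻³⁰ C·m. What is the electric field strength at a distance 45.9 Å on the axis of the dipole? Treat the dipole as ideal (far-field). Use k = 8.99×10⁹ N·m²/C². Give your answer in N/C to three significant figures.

On the dipole axis E = 2kp/r³.
E = 2·(8.99×10⁹)(6.20×10⁻³⁰) / (4.59×10⁻⁹)³ = 1.153×10⁶ N/C.

E ≈ 1.15×10⁶ N/C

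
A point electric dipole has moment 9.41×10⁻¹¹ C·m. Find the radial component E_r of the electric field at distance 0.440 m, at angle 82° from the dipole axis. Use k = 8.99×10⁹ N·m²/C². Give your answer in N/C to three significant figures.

For a dipole, E_r = (2kp cosθ)/r³.
kp/r³ = (8.99×10⁹)(9.41×10⁻¹¹)/(0.440)³ = 9.931 N/C.
E_r = 2·9.931·cos82° = 2.764 N/C.

E_r ≈ 2.76 N/C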